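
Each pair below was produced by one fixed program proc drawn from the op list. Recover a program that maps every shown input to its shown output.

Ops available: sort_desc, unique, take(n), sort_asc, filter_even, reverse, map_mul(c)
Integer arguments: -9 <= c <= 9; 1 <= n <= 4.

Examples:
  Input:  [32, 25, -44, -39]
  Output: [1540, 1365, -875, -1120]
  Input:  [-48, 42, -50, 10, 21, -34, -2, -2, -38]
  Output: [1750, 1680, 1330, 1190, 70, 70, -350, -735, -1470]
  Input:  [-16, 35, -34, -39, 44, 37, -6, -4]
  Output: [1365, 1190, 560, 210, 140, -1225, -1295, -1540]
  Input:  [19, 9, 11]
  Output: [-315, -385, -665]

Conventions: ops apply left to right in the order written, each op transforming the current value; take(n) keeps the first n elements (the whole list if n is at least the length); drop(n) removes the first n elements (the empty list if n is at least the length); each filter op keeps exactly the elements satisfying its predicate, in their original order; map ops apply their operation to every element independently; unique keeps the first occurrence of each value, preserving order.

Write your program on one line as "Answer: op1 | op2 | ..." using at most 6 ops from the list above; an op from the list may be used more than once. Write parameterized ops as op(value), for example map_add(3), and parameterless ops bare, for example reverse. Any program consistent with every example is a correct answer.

reverse | map_mul(7) | sort_desc | reverse | map_mul(-5)

Check, running the answer program on each example:
  [32, 25, -44, -39] -> [-39, -44, 25, 32] -> [-273, -308, 175, 224] -> [224, 175, -273, -308] -> [-308, -273, 175, 224] -> [1540, 1365, -875, -1120]
  [-48, 42, -50, 10, 21, -34, -2, -2, -38] -> [-38, -2, -2, -34, 21, 10, -50, 42, -48] -> [-266, -14, -14, -238, 147, 70, -350, 294, -336] -> [294, 147, 70, -14, -14, -238, -266, -336, -350] -> [-350, -336, -266, -238, -14, -14, 70, 147, 294] -> [1750, 1680, 1330, 1190, 70, 70, -350, -735, -1470]
  [-16, 35, -34, -39, 44, 37, -6, -4] -> [-4, -6, 37, 44, -39, -34, 35, -16] -> [-28, -42, 259, 308, -273, -238, 245, -112] -> [308, 259, 245, -28, -42, -112, -238, -273] -> [-273, -238, -112, -42, -28, 245, 259, 308] -> [1365, 1190, 560, 210, 140, -1225, -1295, -1540]
  [19, 9, 11] -> [11, 9, 19] -> [77, 63, 133] -> [133, 77, 63] -> [63, 77, 133] -> [-315, -385, -665]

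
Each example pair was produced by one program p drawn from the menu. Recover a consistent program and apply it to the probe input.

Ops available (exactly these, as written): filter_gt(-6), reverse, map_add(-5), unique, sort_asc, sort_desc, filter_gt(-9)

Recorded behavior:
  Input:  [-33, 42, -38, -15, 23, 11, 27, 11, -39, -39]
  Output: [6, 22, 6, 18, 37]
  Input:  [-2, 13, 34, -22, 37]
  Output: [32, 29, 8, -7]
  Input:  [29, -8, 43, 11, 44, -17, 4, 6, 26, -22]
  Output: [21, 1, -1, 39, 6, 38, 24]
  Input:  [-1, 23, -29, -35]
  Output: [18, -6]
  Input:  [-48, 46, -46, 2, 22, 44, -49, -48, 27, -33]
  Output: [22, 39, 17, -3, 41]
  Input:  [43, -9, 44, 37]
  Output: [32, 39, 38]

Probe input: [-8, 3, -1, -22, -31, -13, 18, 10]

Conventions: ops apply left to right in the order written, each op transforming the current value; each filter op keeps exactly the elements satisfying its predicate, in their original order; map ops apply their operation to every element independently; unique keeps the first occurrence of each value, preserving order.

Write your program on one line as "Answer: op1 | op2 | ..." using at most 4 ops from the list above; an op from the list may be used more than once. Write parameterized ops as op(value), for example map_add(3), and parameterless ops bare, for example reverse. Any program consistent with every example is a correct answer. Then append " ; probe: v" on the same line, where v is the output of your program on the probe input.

filter_gt(-6) | reverse | map_add(-5) ; probe: [5, 13, -6, -2]

Check, running the answer program on each example:
  [-33, 42, -38, -15, 23, 11, 27, 11, -39, -39] -> [42, 23, 11, 27, 11] -> [11, 27, 11, 23, 42] -> [6, 22, 6, 18, 37]
  [-2, 13, 34, -22, 37] -> [-2, 13, 34, 37] -> [37, 34, 13, -2] -> [32, 29, 8, -7]
  [29, -8, 43, 11, 44, -17, 4, 6, 26, -22] -> [29, 43, 11, 44, 4, 6, 26] -> [26, 6, 4, 44, 11, 43, 29] -> [21, 1, -1, 39, 6, 38, 24]
  [-1, 23, -29, -35] -> [-1, 23] -> [23, -1] -> [18, -6]
  [-48, 46, -46, 2, 22, 44, -49, -48, 27, -33] -> [46, 2, 22, 44, 27] -> [27, 44, 22, 2, 46] -> [22, 39, 17, -3, 41]
  [43, -9, 44, 37] -> [43, 44, 37] -> [37, 44, 43] -> [32, 39, 38]
  probe: [-8, 3, -1, -22, -31, -13, 18, 10] -> [3, -1, 18, 10] -> [10, 18, -1, 3] -> [5, 13, -6, -2]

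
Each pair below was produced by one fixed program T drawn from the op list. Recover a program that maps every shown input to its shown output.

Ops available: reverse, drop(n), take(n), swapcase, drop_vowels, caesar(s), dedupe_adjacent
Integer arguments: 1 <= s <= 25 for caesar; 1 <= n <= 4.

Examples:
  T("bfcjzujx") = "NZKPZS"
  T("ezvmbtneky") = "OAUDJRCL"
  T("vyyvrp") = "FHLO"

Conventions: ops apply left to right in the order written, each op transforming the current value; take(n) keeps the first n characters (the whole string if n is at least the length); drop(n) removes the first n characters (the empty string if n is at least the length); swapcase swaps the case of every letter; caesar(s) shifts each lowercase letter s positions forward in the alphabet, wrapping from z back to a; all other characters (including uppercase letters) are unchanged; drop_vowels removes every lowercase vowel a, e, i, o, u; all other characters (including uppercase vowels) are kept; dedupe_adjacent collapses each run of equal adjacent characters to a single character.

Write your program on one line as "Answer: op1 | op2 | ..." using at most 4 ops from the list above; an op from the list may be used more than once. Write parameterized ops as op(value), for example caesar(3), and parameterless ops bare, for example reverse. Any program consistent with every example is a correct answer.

caesar(16) | swapcase | drop(2) | reverse

Check, running the answer program on each example:
  "bfcjzujx" -> "rvszpkzn" -> "RVSZPKZN" -> "SZPKZN" -> "NZKPZS"
  "ezvmbtneky" -> "uplcrjduao" -> "UPLCRJDUAO" -> "LCRJDUAO" -> "OAUDJRCL"
  "vyyvrp" -> "loolhf" -> "LOOLHF" -> "OLHF" -> "FHLO"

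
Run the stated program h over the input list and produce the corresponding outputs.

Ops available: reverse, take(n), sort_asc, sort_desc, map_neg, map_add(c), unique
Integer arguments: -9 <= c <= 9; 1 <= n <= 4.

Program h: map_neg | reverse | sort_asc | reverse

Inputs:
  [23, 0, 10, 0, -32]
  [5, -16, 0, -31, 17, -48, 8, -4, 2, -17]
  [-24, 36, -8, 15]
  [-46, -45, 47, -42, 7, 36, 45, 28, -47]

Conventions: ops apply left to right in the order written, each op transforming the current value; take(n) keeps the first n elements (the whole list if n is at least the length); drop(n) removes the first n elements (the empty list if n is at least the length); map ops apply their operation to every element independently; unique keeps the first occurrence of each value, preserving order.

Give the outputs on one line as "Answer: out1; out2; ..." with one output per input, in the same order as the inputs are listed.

Execution, op by op:
  [23, 0, 10, 0, -32] -> [-23, 0, -10, 0, 32] -> [32, 0, -10, 0, -23] -> [-23, -10, 0, 0, 32] -> [32, 0, 0, -10, -23]
  [5, -16, 0, -31, 17, -48, 8, -4, 2, -17] -> [-5, 16, 0, 31, -17, 48, -8, 4, -2, 17] -> [17, -2, 4, -8, 48, -17, 31, 0, 16, -5] -> [-17, -8, -5, -2, 0, 4, 16, 17, 31, 48] -> [48, 31, 17, 16, 4, 0, -2, -5, -8, -17]
  [-24, 36, -8, 15] -> [24, -36, 8, -15] -> [-15, 8, -36, 24] -> [-36, -15, 8, 24] -> [24, 8, -15, -36]
  [-46, -45, 47, -42, 7, 36, 45, 28, -47] -> [46, 45, -47, 42, -7, -36, -45, -28, 47] -> [47, -28, -45, -36, -7, 42, -47, 45, 46] -> [-47, -45, -36, -28, -7, 42, 45, 46, 47] -> [47, 46, 45, 42, -7, -28, -36, -45, -47]

[32, 0, 0, -10, -23]; [48, 31, 17, 16, 4, 0, -2, -5, -8, -17]; [24, 8, -15, -36]; [47, 46, 45, 42, -7, -28, -36, -45, -47]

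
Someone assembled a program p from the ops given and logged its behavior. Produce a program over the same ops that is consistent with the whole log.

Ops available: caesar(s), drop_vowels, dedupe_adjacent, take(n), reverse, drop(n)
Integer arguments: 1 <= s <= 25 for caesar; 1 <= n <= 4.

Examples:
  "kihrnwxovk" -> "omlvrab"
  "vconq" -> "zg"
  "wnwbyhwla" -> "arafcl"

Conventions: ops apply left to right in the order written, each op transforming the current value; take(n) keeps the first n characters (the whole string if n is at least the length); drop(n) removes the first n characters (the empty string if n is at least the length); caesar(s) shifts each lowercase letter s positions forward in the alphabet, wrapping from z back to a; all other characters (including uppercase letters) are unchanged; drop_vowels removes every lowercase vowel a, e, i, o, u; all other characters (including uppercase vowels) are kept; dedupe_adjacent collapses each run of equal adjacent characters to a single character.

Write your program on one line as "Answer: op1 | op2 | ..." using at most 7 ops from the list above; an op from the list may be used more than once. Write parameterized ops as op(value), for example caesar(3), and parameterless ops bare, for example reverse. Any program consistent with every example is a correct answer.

caesar(2) | caesar(10) | reverse | drop(3) | reverse | caesar(18)

Check, running the answer program on each example:
  "kihrnwxovk" -> "mkjtpyzqxm" -> "wutdzijahw" -> "whajizdtuw" -> "jizdtuw" -> "wutdzij" -> "omlvrab"
  "vconq" -> "xeqps" -> "hoazc" -> "czaoh" -> "oh" -> "ho" -> "zg"
  "wnwbyhwla" -> "ypydajync" -> "izinktixm" -> "mxitknizi" -> "tknizi" -> "izinkt" -> "arafcl"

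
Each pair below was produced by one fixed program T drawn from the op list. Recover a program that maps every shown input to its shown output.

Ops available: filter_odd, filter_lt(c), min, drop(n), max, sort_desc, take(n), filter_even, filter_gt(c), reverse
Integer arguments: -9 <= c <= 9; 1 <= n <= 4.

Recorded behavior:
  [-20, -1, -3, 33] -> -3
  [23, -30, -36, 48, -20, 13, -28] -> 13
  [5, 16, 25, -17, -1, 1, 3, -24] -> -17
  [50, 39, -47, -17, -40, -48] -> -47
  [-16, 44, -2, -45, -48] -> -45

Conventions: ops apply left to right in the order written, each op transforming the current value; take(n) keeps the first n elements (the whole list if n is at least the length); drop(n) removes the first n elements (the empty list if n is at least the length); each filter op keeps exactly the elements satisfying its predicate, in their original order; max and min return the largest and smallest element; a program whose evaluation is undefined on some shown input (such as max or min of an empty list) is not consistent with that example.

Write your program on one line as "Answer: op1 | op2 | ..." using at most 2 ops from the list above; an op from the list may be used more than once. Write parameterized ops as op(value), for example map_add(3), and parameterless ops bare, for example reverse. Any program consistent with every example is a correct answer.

filter_odd | min

Check, running the answer program on each example:
  [-20, -1, -3, 33] -> [-1, -3, 33] -> -3
  [23, -30, -36, 48, -20, 13, -28] -> [23, 13] -> 13
  [5, 16, 25, -17, -1, 1, 3, -24] -> [5, 25, -17, -1, 1, 3] -> -17
  [50, 39, -47, -17, -40, -48] -> [39, -47, -17] -> -47
  [-16, 44, -2, -45, -48] -> [-45] -> -45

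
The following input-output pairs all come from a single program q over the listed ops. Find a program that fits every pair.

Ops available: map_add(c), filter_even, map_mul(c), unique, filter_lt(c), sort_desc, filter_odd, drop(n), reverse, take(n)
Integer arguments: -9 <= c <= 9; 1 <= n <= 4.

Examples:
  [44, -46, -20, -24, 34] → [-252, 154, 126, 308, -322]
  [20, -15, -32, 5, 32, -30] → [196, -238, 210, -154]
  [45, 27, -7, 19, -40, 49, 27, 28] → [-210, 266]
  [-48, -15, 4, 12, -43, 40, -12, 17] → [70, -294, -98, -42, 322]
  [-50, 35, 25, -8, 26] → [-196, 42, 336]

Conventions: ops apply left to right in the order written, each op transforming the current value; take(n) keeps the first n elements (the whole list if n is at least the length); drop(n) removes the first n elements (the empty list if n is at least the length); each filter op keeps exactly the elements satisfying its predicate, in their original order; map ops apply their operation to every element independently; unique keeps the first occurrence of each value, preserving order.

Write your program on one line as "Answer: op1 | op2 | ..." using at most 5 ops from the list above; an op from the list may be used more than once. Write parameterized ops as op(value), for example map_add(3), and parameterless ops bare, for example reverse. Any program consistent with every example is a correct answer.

map_add(2) | map_mul(-7) | filter_even | reverse

Check, running the answer program on each example:
  [44, -46, -20, -24, 34] -> [46, -44, -18, -22, 36] -> [-322, 308, 126, 154, -252] -> [-322, 308, 126, 154, -252] -> [-252, 154, 126, 308, -322]
  [20, -15, -32, 5, 32, -30] -> [22, -13, -30, 7, 34, -28] -> [-154, 91, 210, -49, -238, 196] -> [-154, 210, -238, 196] -> [196, -238, 210, -154]
  [45, 27, -7, 19, -40, 49, 27, 28] -> [47, 29, -5, 21, -38, 51, 29, 30] -> [-329, -203, 35, -147, 266, -357, -203, -210] -> [266, -210] -> [-210, 266]
  [-48, -15, 4, 12, -43, 40, -12, 17] -> [-46, -13, 6, 14, -41, 42, -10, 19] -> [322, 91, -42, -98, 287, -294, 70, -133] -> [322, -42, -98, -294, 70] -> [70, -294, -98, -42, 322]
  [-50, 35, 25, -8, 26] -> [-48, 37, 27, -6, 28] -> [336, -259, -189, 42, -196] -> [336, 42, -196] -> [-196, 42, 336]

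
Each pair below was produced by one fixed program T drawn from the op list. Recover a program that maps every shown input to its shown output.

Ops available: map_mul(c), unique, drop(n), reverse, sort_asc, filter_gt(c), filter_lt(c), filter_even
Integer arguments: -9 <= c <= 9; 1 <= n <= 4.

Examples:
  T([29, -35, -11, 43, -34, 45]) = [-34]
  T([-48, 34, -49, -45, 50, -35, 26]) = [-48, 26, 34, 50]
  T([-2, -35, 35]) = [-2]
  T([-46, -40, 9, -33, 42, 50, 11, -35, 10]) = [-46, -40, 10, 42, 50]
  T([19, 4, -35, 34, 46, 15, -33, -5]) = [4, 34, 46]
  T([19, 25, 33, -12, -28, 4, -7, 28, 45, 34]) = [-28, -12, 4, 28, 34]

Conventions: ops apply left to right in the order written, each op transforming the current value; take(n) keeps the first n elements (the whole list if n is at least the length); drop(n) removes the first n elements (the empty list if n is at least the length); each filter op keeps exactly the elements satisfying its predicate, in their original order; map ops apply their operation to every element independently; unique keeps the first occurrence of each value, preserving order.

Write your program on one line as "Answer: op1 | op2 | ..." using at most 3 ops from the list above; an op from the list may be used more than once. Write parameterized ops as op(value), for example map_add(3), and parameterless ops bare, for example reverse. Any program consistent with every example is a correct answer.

reverse | filter_even | sort_asc

Check, running the answer program on each example:
  [29, -35, -11, 43, -34, 45] -> [45, -34, 43, -11, -35, 29] -> [-34] -> [-34]
  [-48, 34, -49, -45, 50, -35, 26] -> [26, -35, 50, -45, -49, 34, -48] -> [26, 50, 34, -48] -> [-48, 26, 34, 50]
  [-2, -35, 35] -> [35, -35, -2] -> [-2] -> [-2]
  [-46, -40, 9, -33, 42, 50, 11, -35, 10] -> [10, -35, 11, 50, 42, -33, 9, -40, -46] -> [10, 50, 42, -40, -46] -> [-46, -40, 10, 42, 50]
  [19, 4, -35, 34, 46, 15, -33, -5] -> [-5, -33, 15, 46, 34, -35, 4, 19] -> [46, 34, 4] -> [4, 34, 46]
  [19, 25, 33, -12, -28, 4, -7, 28, 45, 34] -> [34, 45, 28, -7, 4, -28, -12, 33, 25, 19] -> [34, 28, 4, -28, -12] -> [-28, -12, 4, 28, 34]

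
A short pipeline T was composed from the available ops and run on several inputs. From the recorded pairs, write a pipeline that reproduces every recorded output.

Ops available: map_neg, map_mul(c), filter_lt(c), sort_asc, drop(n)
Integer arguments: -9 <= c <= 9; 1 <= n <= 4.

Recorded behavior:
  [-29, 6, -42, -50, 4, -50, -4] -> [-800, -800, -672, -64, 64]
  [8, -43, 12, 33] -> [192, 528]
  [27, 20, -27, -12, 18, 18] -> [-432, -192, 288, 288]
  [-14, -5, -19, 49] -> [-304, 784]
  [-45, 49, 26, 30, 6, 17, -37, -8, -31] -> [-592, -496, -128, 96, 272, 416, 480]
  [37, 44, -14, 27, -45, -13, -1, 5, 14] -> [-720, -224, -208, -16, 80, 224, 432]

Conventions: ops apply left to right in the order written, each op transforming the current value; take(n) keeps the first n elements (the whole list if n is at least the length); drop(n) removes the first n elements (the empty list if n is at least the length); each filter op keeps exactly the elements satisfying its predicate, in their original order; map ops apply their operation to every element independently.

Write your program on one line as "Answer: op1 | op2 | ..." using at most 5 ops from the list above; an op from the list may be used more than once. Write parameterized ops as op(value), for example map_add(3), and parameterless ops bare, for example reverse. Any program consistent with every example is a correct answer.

map_neg | map_mul(2) | map_mul(-8) | drop(2) | sort_asc

Check, running the answer program on each example:
  [-29, 6, -42, -50, 4, -50, -4] -> [29, -6, 42, 50, -4, 50, 4] -> [58, -12, 84, 100, -8, 100, 8] -> [-464, 96, -672, -800, 64, -800, -64] -> [-672, -800, 64, -800, -64] -> [-800, -800, -672, -64, 64]
  [8, -43, 12, 33] -> [-8, 43, -12, -33] -> [-16, 86, -24, -66] -> [128, -688, 192, 528] -> [192, 528] -> [192, 528]
  [27, 20, -27, -12, 18, 18] -> [-27, -20, 27, 12, -18, -18] -> [-54, -40, 54, 24, -36, -36] -> [432, 320, -432, -192, 288, 288] -> [-432, -192, 288, 288] -> [-432, -192, 288, 288]
  [-14, -5, -19, 49] -> [14, 5, 19, -49] -> [28, 10, 38, -98] -> [-224, -80, -304, 784] -> [-304, 784] -> [-304, 784]
  [-45, 49, 26, 30, 6, 17, -37, -8, -31] -> [45, -49, -26, -30, -6, -17, 37, 8, 31] -> [90, -98, -52, -60, -12, -34, 74, 16, 62] -> [-720, 784, 416, 480, 96, 272, -592, -128, -496] -> [416, 480, 96, 272, -592, -128, -496] -> [-592, -496, -128, 96, 272, 416, 480]
  [37, 44, -14, 27, -45, -13, -1, 5, 14] -> [-37, -44, 14, -27, 45, 13, 1, -5, -14] -> [-74, -88, 28, -54, 90, 26, 2, -10, -28] -> [592, 704, -224, 432, -720, -208, -16, 80, 224] -> [-224, 432, -720, -208, -16, 80, 224] -> [-720, -224, -208, -16, 80, 224, 432]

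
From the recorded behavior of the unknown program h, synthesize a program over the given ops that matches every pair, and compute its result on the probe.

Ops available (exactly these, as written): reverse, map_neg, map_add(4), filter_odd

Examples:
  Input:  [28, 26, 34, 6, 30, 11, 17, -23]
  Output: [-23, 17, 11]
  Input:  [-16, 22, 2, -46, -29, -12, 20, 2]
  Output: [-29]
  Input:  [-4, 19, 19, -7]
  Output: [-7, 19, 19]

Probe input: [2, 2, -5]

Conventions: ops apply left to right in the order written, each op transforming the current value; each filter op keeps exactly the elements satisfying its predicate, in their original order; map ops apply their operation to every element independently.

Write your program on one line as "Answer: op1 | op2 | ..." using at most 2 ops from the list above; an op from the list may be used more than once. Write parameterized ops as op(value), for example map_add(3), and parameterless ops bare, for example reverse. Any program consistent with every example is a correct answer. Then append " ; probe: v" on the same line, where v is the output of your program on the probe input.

filter_odd | reverse ; probe: [-5]

Check, running the answer program on each example:
  [28, 26, 34, 6, 30, 11, 17, -23] -> [11, 17, -23] -> [-23, 17, 11]
  [-16, 22, 2, -46, -29, -12, 20, 2] -> [-29] -> [-29]
  [-4, 19, 19, -7] -> [19, 19, -7] -> [-7, 19, 19]
  probe: [2, 2, -5] -> [-5] -> [-5]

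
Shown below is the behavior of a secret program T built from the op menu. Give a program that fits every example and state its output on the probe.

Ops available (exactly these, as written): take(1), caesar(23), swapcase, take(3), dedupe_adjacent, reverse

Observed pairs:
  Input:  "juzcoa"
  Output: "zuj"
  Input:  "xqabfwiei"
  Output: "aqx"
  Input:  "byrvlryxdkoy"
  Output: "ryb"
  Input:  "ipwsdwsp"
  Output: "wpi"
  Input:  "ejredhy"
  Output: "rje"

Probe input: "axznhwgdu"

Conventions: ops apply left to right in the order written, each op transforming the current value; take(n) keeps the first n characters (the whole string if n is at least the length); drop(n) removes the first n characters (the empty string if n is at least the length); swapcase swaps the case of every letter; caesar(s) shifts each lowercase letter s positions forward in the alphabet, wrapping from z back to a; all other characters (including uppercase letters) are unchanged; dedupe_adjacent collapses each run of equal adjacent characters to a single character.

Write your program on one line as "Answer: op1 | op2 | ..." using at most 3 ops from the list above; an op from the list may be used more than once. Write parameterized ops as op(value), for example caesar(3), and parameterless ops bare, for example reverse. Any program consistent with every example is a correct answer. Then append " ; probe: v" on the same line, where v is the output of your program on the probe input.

take(3) | reverse ; probe: "zxa"

Check, running the answer program on each example:
  "juzcoa" -> "juz" -> "zuj"
  "xqabfwiei" -> "xqa" -> "aqx"
  "byrvlryxdkoy" -> "byr" -> "ryb"
  "ipwsdwsp" -> "ipw" -> "wpi"
  "ejredhy" -> "ejr" -> "rje"
  probe: "axznhwgdu" -> "axz" -> "zxa"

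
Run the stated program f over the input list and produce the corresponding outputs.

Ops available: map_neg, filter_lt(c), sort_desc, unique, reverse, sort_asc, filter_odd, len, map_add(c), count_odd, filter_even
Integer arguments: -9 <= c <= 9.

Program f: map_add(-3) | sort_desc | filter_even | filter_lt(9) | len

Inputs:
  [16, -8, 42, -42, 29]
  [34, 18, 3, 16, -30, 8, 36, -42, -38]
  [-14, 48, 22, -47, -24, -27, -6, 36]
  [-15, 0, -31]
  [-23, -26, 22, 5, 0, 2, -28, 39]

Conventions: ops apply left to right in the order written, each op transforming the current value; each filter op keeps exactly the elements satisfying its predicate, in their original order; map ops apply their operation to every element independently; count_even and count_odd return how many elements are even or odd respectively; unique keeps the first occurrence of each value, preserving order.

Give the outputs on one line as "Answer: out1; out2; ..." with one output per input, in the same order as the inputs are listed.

0; 1; 2; 2; 2

Execution, op by op:
  [16, -8, 42, -42, 29] -> [13, -11, 39, -45, 26] -> [39, 26, 13, -11, -45] -> [26] -> [] -> 0
  [34, 18, 3, 16, -30, 8, 36, -42, -38] -> [31, 15, 0, 13, -33, 5, 33, -45, -41] -> [33, 31, 15, 13, 5, 0, -33, -41, -45] -> [0] -> [0] -> 1
  [-14, 48, 22, -47, -24, -27, -6, 36] -> [-17, 45, 19, -50, -27, -30, -9, 33] -> [45, 33, 19, -9, -17, -27, -30, -50] -> [-30, -50] -> [-30, -50] -> 2
  [-15, 0, -31] -> [-18, -3, -34] -> [-3, -18, -34] -> [-18, -34] -> [-18, -34] -> 2
  [-23, -26, 22, 5, 0, 2, -28, 39] -> [-26, -29, 19, 2, -3, -1, -31, 36] -> [36, 19, 2, -1, -3, -26, -29, -31] -> [36, 2, -26] -> [2, -26] -> 2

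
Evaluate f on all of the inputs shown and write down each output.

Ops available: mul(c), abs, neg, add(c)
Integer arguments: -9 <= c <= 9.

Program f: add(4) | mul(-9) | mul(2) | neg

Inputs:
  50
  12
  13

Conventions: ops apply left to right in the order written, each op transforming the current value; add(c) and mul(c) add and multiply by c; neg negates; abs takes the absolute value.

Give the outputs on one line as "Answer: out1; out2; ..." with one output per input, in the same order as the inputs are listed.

Execution, op by op:
  50 -> 54 -> -486 -> -972 -> 972
  12 -> 16 -> -144 -> -288 -> 288
  13 -> 17 -> -153 -> -306 -> 306

972; 288; 306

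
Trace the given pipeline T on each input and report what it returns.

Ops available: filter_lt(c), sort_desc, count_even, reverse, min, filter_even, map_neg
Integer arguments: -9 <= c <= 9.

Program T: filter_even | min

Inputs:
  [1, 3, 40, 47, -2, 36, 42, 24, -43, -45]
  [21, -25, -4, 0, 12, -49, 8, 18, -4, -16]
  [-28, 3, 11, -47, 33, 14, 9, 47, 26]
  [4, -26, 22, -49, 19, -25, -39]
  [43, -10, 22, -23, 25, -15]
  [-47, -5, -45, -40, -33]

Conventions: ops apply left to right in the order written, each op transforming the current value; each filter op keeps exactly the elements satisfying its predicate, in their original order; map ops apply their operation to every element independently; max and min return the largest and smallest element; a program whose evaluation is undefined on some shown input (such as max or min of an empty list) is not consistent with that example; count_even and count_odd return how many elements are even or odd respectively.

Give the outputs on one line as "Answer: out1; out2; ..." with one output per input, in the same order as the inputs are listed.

-2; -16; -28; -26; -10; -40

Execution, op by op:
  [1, 3, 40, 47, -2, 36, 42, 24, -43, -45] -> [40, -2, 36, 42, 24] -> -2
  [21, -25, -4, 0, 12, -49, 8, 18, -4, -16] -> [-4, 0, 12, 8, 18, -4, -16] -> -16
  [-28, 3, 11, -47, 33, 14, 9, 47, 26] -> [-28, 14, 26] -> -28
  [4, -26, 22, -49, 19, -25, -39] -> [4, -26, 22] -> -26
  [43, -10, 22, -23, 25, -15] -> [-10, 22] -> -10
  [-47, -5, -45, -40, -33] -> [-40] -> -40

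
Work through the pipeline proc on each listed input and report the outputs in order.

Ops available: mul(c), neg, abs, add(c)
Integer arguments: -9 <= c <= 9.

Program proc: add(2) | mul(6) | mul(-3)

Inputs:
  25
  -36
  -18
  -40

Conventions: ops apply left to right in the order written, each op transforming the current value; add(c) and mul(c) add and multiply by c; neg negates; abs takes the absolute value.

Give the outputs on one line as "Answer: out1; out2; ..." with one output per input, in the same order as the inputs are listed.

-486; 612; 288; 684

Execution, op by op:
  25 -> 27 -> 162 -> -486
  -36 -> -34 -> -204 -> 612
  -18 -> -16 -> -96 -> 288
  -40 -> -38 -> -228 -> 684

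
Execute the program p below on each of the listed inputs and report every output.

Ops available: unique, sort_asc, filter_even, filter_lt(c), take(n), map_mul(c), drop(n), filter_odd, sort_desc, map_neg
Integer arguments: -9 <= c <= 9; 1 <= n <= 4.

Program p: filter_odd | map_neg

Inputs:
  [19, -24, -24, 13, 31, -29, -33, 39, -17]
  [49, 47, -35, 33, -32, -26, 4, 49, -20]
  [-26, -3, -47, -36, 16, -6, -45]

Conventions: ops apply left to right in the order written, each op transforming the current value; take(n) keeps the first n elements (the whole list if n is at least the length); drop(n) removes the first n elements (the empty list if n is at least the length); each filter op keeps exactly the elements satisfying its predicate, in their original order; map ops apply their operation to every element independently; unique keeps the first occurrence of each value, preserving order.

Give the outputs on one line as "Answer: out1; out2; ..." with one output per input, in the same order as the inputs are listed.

[-19, -13, -31, 29, 33, -39, 17]; [-49, -47, 35, -33, -49]; [3, 47, 45]

Execution, op by op:
  [19, -24, -24, 13, 31, -29, -33, 39, -17] -> [19, 13, 31, -29, -33, 39, -17] -> [-19, -13, -31, 29, 33, -39, 17]
  [49, 47, -35, 33, -32, -26, 4, 49, -20] -> [49, 47, -35, 33, 49] -> [-49, -47, 35, -33, -49]
  [-26, -3, -47, -36, 16, -6, -45] -> [-3, -47, -45] -> [3, 47, 45]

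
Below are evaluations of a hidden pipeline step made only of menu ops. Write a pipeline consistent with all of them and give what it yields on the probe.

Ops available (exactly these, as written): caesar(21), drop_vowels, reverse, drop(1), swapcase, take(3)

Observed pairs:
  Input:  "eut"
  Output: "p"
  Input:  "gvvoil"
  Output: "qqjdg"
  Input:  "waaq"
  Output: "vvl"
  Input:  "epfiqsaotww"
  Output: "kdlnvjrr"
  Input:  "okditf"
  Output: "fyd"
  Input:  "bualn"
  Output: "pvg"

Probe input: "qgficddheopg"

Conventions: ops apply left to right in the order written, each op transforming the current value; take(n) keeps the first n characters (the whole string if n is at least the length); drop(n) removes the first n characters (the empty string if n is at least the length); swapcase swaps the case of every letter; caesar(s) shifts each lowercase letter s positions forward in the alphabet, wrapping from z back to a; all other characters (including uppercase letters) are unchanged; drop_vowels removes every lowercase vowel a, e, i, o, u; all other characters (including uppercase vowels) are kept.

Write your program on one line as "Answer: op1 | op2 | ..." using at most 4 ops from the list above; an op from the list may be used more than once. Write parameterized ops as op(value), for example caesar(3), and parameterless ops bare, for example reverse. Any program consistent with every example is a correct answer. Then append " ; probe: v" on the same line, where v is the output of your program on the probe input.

caesar(21) | drop(1) | drop_vowels ; probe: "bdxyyczjkb"

Check, running the answer program on each example:
  "eut" -> "zpo" -> "po" -> "p"
  "gvvoil" -> "bqqjdg" -> "qqjdg" -> "qqjdg"
  "waaq" -> "rvvl" -> "vvl" -> "vvl"
  "epfiqsaotww" -> "zkadlnvjorr" -> "kadlnvjorr" -> "kdlnvjrr"
  "okditf" -> "jfydoa" -> "fydoa" -> "fyd"
  "bualn" -> "wpvgi" -> "pvgi" -> "pvg"
  probe: "qgficddheopg" -> "lbadxyyczjkb" -> "badxyyczjkb" -> "bdxyyczjkb"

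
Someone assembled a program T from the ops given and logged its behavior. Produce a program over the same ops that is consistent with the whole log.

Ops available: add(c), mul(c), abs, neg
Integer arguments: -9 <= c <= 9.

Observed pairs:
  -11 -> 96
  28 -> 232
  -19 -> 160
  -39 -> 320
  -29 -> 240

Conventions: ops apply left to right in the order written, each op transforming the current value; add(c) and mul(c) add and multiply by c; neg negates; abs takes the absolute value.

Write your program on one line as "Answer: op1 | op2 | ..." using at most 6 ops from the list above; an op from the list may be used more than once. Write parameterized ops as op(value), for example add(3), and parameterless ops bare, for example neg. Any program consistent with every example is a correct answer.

neg | abs | mul(-8) | neg | add(8)

Check, running the answer program on each example:
  -11 -> 11 -> 11 -> -88 -> 88 -> 96
  28 -> -28 -> 28 -> -224 -> 224 -> 232
  -19 -> 19 -> 19 -> -152 -> 152 -> 160
  -39 -> 39 -> 39 -> -312 -> 312 -> 320
  -29 -> 29 -> 29 -> -232 -> 232 -> 240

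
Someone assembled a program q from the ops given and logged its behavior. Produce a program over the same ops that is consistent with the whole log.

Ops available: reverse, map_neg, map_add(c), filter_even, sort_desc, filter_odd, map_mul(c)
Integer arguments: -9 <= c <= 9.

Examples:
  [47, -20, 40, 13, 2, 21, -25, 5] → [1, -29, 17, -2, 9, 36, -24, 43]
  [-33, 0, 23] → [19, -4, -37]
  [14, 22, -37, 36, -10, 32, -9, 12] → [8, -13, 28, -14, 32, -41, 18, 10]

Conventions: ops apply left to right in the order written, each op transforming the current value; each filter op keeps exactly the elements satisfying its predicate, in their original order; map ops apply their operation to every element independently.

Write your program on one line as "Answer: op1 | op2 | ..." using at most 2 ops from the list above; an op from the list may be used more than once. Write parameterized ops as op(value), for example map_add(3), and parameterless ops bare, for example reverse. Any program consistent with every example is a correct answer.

reverse | map_add(-4)

Check, running the answer program on each example:
  [47, -20, 40, 13, 2, 21, -25, 5] -> [5, -25, 21, 2, 13, 40, -20, 47] -> [1, -29, 17, -2, 9, 36, -24, 43]
  [-33, 0, 23] -> [23, 0, -33] -> [19, -4, -37]
  [14, 22, -37, 36, -10, 32, -9, 12] -> [12, -9, 32, -10, 36, -37, 22, 14] -> [8, -13, 28, -14, 32, -41, 18, 10]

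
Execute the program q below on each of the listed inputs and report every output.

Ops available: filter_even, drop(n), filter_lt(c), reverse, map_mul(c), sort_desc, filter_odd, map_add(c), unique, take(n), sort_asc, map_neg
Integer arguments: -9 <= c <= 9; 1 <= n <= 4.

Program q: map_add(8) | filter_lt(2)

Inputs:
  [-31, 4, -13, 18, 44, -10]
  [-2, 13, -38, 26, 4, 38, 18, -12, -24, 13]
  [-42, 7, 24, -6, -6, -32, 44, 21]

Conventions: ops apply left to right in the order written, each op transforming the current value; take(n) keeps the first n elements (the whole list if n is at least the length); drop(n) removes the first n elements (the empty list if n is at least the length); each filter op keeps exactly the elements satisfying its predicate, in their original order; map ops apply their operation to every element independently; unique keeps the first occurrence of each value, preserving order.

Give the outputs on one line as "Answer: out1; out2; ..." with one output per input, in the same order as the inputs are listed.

Execution, op by op:
  [-31, 4, -13, 18, 44, -10] -> [-23, 12, -5, 26, 52, -2] -> [-23, -5, -2]
  [-2, 13, -38, 26, 4, 38, 18, -12, -24, 13] -> [6, 21, -30, 34, 12, 46, 26, -4, -16, 21] -> [-30, -4, -16]
  [-42, 7, 24, -6, -6, -32, 44, 21] -> [-34, 15, 32, 2, 2, -24, 52, 29] -> [-34, -24]

[-23, -5, -2]; [-30, -4, -16]; [-34, -24]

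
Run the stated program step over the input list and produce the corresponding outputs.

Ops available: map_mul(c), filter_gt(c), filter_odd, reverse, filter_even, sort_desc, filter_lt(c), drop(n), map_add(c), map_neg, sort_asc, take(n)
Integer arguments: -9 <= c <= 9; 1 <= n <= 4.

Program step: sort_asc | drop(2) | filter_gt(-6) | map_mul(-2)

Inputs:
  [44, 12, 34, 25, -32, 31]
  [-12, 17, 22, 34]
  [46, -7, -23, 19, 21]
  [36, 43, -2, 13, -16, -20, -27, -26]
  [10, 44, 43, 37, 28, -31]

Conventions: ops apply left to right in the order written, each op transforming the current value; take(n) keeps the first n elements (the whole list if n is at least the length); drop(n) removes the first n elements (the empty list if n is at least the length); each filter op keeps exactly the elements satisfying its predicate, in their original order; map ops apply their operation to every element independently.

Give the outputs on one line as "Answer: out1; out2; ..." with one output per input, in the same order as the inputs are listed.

Execution, op by op:
  [44, 12, 34, 25, -32, 31] -> [-32, 12, 25, 31, 34, 44] -> [25, 31, 34, 44] -> [25, 31, 34, 44] -> [-50, -62, -68, -88]
  [-12, 17, 22, 34] -> [-12, 17, 22, 34] -> [22, 34] -> [22, 34] -> [-44, -68]
  [46, -7, -23, 19, 21] -> [-23, -7, 19, 21, 46] -> [19, 21, 46] -> [19, 21, 46] -> [-38, -42, -92]
  [36, 43, -2, 13, -16, -20, -27, -26] -> [-27, -26, -20, -16, -2, 13, 36, 43] -> [-20, -16, -2, 13, 36, 43] -> [-2, 13, 36, 43] -> [4, -26, -72, -86]
  [10, 44, 43, 37, 28, -31] -> [-31, 10, 28, 37, 43, 44] -> [28, 37, 43, 44] -> [28, 37, 43, 44] -> [-56, -74, -86, -88]

[-50, -62, -68, -88]; [-44, -68]; [-38, -42, -92]; [4, -26, -72, -86]; [-56, -74, -86, -88]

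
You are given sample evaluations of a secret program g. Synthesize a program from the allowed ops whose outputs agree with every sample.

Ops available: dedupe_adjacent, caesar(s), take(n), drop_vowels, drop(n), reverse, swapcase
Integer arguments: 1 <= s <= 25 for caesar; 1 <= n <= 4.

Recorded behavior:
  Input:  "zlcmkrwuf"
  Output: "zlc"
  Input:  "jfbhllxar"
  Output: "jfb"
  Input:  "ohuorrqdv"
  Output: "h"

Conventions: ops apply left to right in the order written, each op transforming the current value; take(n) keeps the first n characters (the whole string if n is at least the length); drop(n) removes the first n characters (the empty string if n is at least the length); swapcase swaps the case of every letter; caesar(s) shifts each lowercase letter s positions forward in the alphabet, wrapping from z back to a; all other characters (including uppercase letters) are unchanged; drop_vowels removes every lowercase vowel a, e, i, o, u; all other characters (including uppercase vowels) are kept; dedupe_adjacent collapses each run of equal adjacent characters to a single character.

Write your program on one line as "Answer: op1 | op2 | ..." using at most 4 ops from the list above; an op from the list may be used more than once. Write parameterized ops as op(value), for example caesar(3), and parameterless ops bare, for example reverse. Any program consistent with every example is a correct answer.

take(4) | take(3) | drop_vowels

Check, running the answer program on each example:
  "zlcmkrwuf" -> "zlcm" -> "zlc" -> "zlc"
  "jfbhllxar" -> "jfbh" -> "jfb" -> "jfb"
  "ohuorrqdv" -> "ohuo" -> "ohu" -> "h"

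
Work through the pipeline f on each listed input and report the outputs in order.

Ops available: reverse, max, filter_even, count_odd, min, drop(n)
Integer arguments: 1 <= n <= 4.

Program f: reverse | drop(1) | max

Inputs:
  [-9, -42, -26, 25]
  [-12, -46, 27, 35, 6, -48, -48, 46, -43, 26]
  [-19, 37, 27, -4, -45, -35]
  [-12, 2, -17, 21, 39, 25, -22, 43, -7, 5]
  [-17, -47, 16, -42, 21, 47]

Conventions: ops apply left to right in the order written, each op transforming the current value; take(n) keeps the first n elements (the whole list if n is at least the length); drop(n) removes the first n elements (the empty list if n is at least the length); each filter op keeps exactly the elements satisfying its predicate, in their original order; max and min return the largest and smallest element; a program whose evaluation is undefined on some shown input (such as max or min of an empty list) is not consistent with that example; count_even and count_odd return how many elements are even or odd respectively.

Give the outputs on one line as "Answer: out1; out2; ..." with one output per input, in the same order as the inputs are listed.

Execution, op by op:
  [-9, -42, -26, 25] -> [25, -26, -42, -9] -> [-26, -42, -9] -> -9
  [-12, -46, 27, 35, 6, -48, -48, 46, -43, 26] -> [26, -43, 46, -48, -48, 6, 35, 27, -46, -12] -> [-43, 46, -48, -48, 6, 35, 27, -46, -12] -> 46
  [-19, 37, 27, -4, -45, -35] -> [-35, -45, -4, 27, 37, -19] -> [-45, -4, 27, 37, -19] -> 37
  [-12, 2, -17, 21, 39, 25, -22, 43, -7, 5] -> [5, -7, 43, -22, 25, 39, 21, -17, 2, -12] -> [-7, 43, -22, 25, 39, 21, -17, 2, -12] -> 43
  [-17, -47, 16, -42, 21, 47] -> [47, 21, -42, 16, -47, -17] -> [21, -42, 16, -47, -17] -> 21

-9; 46; 37; 43; 21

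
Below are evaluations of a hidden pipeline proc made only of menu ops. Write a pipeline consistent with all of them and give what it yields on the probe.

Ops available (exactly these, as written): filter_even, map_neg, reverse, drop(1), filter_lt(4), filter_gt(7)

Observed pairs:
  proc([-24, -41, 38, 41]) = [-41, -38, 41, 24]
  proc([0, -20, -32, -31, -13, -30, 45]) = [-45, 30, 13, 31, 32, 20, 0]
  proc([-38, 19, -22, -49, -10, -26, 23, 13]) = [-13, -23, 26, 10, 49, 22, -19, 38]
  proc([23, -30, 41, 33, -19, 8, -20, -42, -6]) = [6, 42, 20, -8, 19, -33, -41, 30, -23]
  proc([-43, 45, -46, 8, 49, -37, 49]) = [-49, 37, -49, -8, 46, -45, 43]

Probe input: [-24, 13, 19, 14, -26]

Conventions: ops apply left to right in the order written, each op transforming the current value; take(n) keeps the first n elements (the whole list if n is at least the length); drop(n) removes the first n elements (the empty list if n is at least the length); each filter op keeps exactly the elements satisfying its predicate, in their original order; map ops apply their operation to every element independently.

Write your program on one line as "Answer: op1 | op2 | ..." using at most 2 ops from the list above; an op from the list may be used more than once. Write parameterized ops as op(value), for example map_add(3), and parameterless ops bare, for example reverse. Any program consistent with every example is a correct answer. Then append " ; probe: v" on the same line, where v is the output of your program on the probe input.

map_neg | reverse ; probe: [26, -14, -19, -13, 24]

Check, running the answer program on each example:
  [-24, -41, 38, 41] -> [24, 41, -38, -41] -> [-41, -38, 41, 24]
  [0, -20, -32, -31, -13, -30, 45] -> [0, 20, 32, 31, 13, 30, -45] -> [-45, 30, 13, 31, 32, 20, 0]
  [-38, 19, -22, -49, -10, -26, 23, 13] -> [38, -19, 22, 49, 10, 26, -23, -13] -> [-13, -23, 26, 10, 49, 22, -19, 38]
  [23, -30, 41, 33, -19, 8, -20, -42, -6] -> [-23, 30, -41, -33, 19, -8, 20, 42, 6] -> [6, 42, 20, -8, 19, -33, -41, 30, -23]
  [-43, 45, -46, 8, 49, -37, 49] -> [43, -45, 46, -8, -49, 37, -49] -> [-49, 37, -49, -8, 46, -45, 43]
  probe: [-24, 13, 19, 14, -26] -> [24, -13, -19, -14, 26] -> [26, -14, -19, -13, 24]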